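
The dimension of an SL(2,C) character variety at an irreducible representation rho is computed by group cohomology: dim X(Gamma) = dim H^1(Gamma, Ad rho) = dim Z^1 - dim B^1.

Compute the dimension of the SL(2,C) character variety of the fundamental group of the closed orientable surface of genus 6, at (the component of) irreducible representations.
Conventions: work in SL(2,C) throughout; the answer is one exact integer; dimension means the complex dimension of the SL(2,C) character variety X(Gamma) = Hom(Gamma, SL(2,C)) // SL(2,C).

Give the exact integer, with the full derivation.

30

pi_1 of the closed genus-6 surface has 12 generators bound by the single product-of-commutators relator.
Before the relator condition, cocycle space has dim 3*12 = 36.
H^2 = coker(d_2) is dual to H^0 = 0 at irreducible rho (Poincare duality), so d_2 is onto: dim Z^1 = 33.
Coboundaries contribute dim B^1 = 3 (injective at irreducible rho).
Hence dim X = 33 - 3 = 30.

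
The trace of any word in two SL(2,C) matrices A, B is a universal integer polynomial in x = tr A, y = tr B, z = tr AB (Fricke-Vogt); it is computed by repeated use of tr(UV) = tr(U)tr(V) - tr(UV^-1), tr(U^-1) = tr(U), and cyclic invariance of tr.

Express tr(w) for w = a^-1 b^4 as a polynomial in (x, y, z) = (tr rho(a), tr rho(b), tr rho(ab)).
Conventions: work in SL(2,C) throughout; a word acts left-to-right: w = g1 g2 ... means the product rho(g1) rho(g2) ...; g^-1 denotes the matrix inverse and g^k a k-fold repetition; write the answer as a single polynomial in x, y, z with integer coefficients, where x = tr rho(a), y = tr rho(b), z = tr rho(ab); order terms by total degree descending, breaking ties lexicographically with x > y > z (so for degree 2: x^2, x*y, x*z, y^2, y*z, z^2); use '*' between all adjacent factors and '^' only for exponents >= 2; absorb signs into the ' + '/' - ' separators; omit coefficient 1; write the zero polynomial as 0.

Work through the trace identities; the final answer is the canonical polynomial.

tr(b^2) = tr(b) tr(b) - tr(1) = y^2 - 2
tr(b^3) = tr(b) tr(b^2) - tr(b) = y^3 - 3*y
tr(b^4) = tr(b) tr(b^3) - tr(b^2) = y^4 - 4*y^2 + 2
use: tr(a b^2) = tr(b) tr(a b) - tr(a) = y*z - x
tr(b^2 a b) = tr(b) tr(a b^2) - tr(a b) = y^2*z - x*y - z
tr(b^4 a) = tr(b) tr(b^2 a b) - tr(b^2 a) = y^3*z - x*y^2 - 2*y*z + x
tr(a^-1 b^4) = tr(b^4) tr(a) - tr(b^4 a) = x*y^4 - y^3*z - 3*x*y^2 + 2*y*z + x

x*y^4 - y^3*z - 3*x*y^2 + 2*y*z + x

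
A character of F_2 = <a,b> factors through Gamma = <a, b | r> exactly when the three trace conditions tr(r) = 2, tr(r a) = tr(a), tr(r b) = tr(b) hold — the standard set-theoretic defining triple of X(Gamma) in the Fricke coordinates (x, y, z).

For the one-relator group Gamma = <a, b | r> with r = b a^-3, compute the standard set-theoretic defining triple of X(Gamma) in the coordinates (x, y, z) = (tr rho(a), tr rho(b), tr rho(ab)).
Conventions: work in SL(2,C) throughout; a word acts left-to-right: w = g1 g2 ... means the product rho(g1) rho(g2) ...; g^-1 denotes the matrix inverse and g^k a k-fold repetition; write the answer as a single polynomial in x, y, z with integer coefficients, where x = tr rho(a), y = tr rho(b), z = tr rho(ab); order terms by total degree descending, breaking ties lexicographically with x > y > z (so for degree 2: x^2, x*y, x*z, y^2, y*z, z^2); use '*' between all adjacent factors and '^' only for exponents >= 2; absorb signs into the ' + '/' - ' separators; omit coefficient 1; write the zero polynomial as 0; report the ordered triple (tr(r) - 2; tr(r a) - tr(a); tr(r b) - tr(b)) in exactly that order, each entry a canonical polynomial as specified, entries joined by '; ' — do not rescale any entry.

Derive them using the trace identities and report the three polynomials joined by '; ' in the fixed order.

trace(b a^-1) = trace(b)*trace(a) - trace(b a) = x*y - z
trace(b a^-2) = trace(b a^-1)*trace(a) - trace(b) = x^2*y - x*z - y
so trace(b a^-3) = trace(b a^-2)*trace(a) - trace(b a^-1) = x^3*y - x^2*z - 2*x*y + z
so trace(b^2) = trace(b)*trace(b) - trace(1)  (reduce the b square) = y^2 - 2
trace(b^2 a) = trace(b)*trace(a b) - trace(a)  (reduce the b square) = y*z - x
so trace(b^2 a^-1) = trace(b^2)*trace(a) - trace(b^2 a)  (eliminate a^-1) = x*y^2 - y*z - x
reduce: trace(a^-1 b^2 a^-1) = trace(b^2 a^-1)*trace(a) - trace(b^2)  (eliminate a^-1) = x^2*y^2 - x*y*z - x^2 - y^2 + 2
trace(b a^-3 b) = trace(a^-1 b^2 a^-1)*trace(a) - trace(a^-1 b^2)  (eliminate a^-1) = x^3*y^2 - x^2*y*z - x^3 - 2*x*y^2 + y*z + 3*x
assemble the triple (trace(r) - 2; trace(r a) - x; trace(r b) - y)

x^3*y - x^2*z - 2*x*y + z - 2; x^2*y - x*z - x - y; x^3*y^2 - x^2*y*z - x^3 - 2*x*y^2 + y*z + 3*x - y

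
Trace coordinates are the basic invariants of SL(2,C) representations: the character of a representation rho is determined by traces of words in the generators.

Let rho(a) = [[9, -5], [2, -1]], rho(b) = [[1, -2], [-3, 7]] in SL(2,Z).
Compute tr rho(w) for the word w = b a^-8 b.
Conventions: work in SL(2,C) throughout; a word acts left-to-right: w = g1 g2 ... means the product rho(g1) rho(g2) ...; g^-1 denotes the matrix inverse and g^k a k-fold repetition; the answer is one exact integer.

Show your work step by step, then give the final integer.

rho(b) = [[1, -2], [-3, 7]]
... * rho(a^-1) = [[-1, 5], [-2, 9]]  ->  [[3, -13], [-11, 48]]
... * rho(a^-1) = [[-1, 5], [-2, 9]]  ->  [[23, -102], [-85, 377]]
... * rho(a^-1) = [[-1, 5], [-2, 9]]  ->  [[181, -803], [-669, 2968]]
... * rho(a^-1) = [[-1, 5], [-2, 9]]  ->  [[1425, -6322], [-5267, 23367]]
... * rho(a^-1) = [[-1, 5], [-2, 9]]  ->  [[11219, -49773], [-41467, 183968]]
... * rho(a^-1) = [[-1, 5], [-2, 9]]  ->  [[88327, -391862], [-326469, 1448377]]
... * rho(a^-1) = [[-1, 5], [-2, 9]]  ->  [[695397, -3085123], [-2570285, 11403048]]
... * rho(a^-1) = [[-1, 5], [-2, 9]]  ->  [[5474849, -24289122], [-20235811, 89776007]]
... * rho(b) = [[1, -2], [-3, 7]]  ->  [[78342215, -180973552], [-289563832, 668903671]]
tr = 78342215 + 668903671 = 747245886

747245886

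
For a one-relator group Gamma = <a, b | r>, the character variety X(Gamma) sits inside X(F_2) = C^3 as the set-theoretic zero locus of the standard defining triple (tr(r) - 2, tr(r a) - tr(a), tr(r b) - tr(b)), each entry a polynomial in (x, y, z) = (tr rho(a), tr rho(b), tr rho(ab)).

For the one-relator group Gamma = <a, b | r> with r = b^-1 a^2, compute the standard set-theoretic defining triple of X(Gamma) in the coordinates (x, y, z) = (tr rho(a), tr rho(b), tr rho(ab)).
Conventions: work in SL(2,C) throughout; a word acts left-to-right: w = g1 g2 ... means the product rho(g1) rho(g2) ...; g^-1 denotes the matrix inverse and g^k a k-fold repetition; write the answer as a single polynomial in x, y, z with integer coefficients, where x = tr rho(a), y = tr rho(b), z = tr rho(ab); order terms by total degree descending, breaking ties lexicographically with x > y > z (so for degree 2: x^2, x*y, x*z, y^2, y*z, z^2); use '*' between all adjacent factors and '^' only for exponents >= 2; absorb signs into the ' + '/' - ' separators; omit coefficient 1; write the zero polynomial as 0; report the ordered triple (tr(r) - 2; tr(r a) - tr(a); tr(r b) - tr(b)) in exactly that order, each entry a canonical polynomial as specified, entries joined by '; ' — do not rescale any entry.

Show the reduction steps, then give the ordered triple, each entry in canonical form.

use: tr(a^2) = tr(a) * tr(a) - tr(1)  (reduce the a square) = x^2 - 2
tr(a^2 b) = tr(a) * tr(b a) - tr(b)  (reduce the a square) = x*z - y
tr(b^-1 a^2) = tr(a^2) * tr(b) - tr(a^2 b)  (eliminate b^-1) = x^2*y - x*z - y
apply: tr(a^3) = tr(a) * tr(a^2) - tr(a)   [square of a] = x^3 - 3*x
tr(a^3 b) = tr(a) * tr(b a^2) - tr(b a)   [square of a] = x^2*z - x*y - z
tr(b^-1 a^3) = tr(a^3) * tr(b) - tr(a^3 b)   [inverse elimination on b] = x^3*y - x^2*z - 2*x*y + z
assemble the triple (tr(r) - 2; tr(r a) - x; tr(r b) - y)

x^2*y - x*z - y - 2; x^3*y - x^2*z - 2*x*y - x + z; x^2 - y - 2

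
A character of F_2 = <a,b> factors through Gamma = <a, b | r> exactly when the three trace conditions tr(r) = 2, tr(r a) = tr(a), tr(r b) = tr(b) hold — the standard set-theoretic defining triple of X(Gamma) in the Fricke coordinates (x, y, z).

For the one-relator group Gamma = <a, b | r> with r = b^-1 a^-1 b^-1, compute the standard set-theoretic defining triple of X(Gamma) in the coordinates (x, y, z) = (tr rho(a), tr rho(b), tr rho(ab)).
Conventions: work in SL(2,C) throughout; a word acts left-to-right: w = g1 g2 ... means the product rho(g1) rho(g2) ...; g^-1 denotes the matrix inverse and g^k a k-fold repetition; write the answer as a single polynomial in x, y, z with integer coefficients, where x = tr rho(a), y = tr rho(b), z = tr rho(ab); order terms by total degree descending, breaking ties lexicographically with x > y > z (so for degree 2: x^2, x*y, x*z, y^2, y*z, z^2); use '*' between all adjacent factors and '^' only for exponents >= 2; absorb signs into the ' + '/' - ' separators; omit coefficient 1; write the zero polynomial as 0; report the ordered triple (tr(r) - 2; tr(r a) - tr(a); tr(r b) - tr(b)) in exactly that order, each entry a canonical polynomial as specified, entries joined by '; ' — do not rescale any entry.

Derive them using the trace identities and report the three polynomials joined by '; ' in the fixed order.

y*z - x - 2; x*y*z - x^2 - z^2 - x + 2; -y + z

tr(b^-1) = tr(b) = y
tr(b^-2) = tr(b^-1) * tr(b) - tr(1) = y^2 - 2
reduce: tr(a b^-1) = tr(a) * tr(b) - tr(a b) = x*y - z
so tr(b^-2 a) = tr(a b^-1) * tr(b) - tr(a) = x*y^2 - y*z - x
tr(b^-1 a^-1 b^-1) = tr(b^-2) * tr(a) - tr(b^-2 a) = y*z - x
so tr(b a b a) = tr(a b) * tr(a b) - tr(1)   [split at repeated a] = z^2 - 2
tr(a b a^-1 b) = tr(b a b) * tr(a) - tr(b a b a) = x*y*z - x^2 - z^2 + 2
so tr(a^-1 b^-1 a b) = tr(a b a^-1) * tr(b) - tr(a b a^-1 b) = -x*y*z + x^2 + y^2 + z^2 - 2
so tr(b^-1 a^-1 b^-1 a) = tr(a^-1 b^-1 a) * tr(b) - tr(a^-1 b^-1 a b) = x*y*z - x^2 - z^2 + 2
assemble the triple (tr(r) - 2; tr(r a) - x; tr(r b) - y)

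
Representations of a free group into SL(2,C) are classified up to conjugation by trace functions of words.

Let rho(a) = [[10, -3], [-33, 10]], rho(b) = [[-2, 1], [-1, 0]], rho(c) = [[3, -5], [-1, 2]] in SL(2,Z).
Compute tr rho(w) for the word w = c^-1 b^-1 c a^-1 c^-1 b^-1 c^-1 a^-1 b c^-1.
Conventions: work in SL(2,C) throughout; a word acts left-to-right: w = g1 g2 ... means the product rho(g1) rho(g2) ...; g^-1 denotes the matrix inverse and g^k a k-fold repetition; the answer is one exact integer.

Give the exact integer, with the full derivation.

rho(c^-1) = [[2, 5], [1, 3]]
... * rho(b^-1) = [[0, -1], [1, -2]]  ->  [[5, -12], [3, -7]]
... * rho(c) = [[3, -5], [-1, 2]]  ->  [[27, -49], [16, -29]]
... * rho(a^-1) = [[10, 3], [33, 10]]  ->  [[-1347, -409], [-797, -242]]
... * rho(c^-1) = [[2, 5], [1, 3]]  ->  [[-3103, -7962], [-1836, -4711]]
... * rho(b^-1) = [[0, -1], [1, -2]]  ->  [[-7962, 19027], [-4711, 11258]]
... * rho(c^-1) = [[2, 5], [1, 3]]  ->  [[3103, 17271], [1836, 10219]]
... * rho(a^-1) = [[10, 3], [33, 10]]  ->  [[600973, 182019], [355587, 107698]]
... * rho(b) = [[-2, 1], [-1, 0]]  ->  [[-1383965, 600973], [-818872, 355587]]
... * rho(c^-1) = [[2, 5], [1, 3]]  ->  [[-2166957, -5116906], [-1282157, -3027599]]
tr = -2166957 + -3027599 = -5194556

-5194556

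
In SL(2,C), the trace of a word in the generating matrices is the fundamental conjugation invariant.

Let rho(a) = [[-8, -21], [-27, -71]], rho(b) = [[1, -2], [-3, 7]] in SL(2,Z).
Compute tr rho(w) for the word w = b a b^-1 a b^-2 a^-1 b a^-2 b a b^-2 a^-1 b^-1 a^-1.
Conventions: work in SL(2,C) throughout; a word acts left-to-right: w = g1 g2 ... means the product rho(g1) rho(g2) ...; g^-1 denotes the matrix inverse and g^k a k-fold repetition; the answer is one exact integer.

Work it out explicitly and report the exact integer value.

911702011688420960468

rho(b) = [[1, -2], [-3, 7]]
... * rho(a) = [[-8, -21], [-27, -71]]  ->  [[46, 121], [-165, -434]]
... * rho(b^-1) = [[7, 2], [3, 1]]  ->  [[685, 213], [-2457, -764]]
... * rho(a) = [[-8, -21], [-27, -71]]  ->  [[-11231, -29508], [40284, 105841]]
... * rho(b^-1) = [[7, 2], [3, 1]]  ->  [[-167141, -51970], [599511, 186409]]
... * rho(b^-1) = [[7, 2], [3, 1]]  ->  [[-1325897, -386252], [4755804, 1385431]]
... * rho(a^-1) = [[-71, 21], [27, -8]]  ->  [[83709883, -24753821], [-300255447, 88788436]]
... * rho(b) = [[1, -2], [-3, 7]]  ->  [[157971346, -340696513], [-566620755, 1222029946]]
... * rho(a^-1) = [[-71, 21], [27, -8]]  ->  [[-20414771417, 6042970370], [73224882147, -21675275423]]
... * rho(a^-1) = [[-71, 21], [27, -8]]  ->  [[1612608970597, -477053962717], [-5784199068858, 1711124728471]]
... * rho(b) = [[1, -2], [-3, 7]]  ->  [[3043770858748, -6564595680213], [-10917573254271, 23546271237013]]
... * rho(a) = [[-8, -21], [-27, -71]]  ->  [[152893916495767, 402167105261415], [-548408737365183, -1442516219488232]]
... * rho(b^-1) = [[7, 2], [3, 1]]  ->  [[2276758731254614, 707954938252949], [-8166409820020977, -2539333694218598]]
... * rho(b^-1) = [[7, 2], [3, 1]]  ->  [[18061175933541145, 5261472400762177], [-64782869822802633, -18872153334260552]]
... * rho(a^-1) = [[-71, 21], [27, -8]]  ->  [[-1140283736460842516, 337192915398266629], [4090035617393952039, -1209463039604770877]]
... * rho(b^-1) = [[7, 2], [3, 1]]  ->  [[-6970407409031097725, -1943374557523418403], [25001860202943351642, 6970608195183133201]]
... * rho(a^-1) = [[-71, 21], [27, -8]]  ->  [[442427812988075641594, -130831559129465705001], [-1586925653139033370155, 469274198700345318874]]
tr = 442427812988075641594 + 469274198700345318874 = 911702011688420960468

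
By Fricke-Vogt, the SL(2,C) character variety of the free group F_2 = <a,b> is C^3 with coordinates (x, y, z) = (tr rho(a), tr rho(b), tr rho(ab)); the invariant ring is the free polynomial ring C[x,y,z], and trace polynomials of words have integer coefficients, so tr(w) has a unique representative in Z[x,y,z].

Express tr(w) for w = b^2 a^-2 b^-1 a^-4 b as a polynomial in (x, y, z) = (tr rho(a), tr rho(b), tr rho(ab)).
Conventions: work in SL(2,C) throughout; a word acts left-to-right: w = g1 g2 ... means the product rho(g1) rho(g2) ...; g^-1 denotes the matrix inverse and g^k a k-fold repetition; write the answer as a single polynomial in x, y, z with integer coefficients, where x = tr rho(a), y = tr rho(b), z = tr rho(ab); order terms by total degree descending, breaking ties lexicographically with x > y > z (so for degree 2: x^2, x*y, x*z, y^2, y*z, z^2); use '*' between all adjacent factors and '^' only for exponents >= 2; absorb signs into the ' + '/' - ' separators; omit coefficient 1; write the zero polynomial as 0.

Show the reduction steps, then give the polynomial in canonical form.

x^5*y^3*z - x^4*y^4 - x^4*y^2*z^2 - 2*x^5*y*z - 2*x^3*y^3*z + 2*x^4*y^2 + x^4*z^2 + 2*x^2*y^4 + 2*x^2*y^2*z^2 + 6*x^3*y*z - 4*x^2*y^2 - 2*x^2*z^2 - 3*x*y*z - x^2 - y^2 + 2

trace(b^2) = trace(b)*trace(b) - trace(1)   [square of b] = y^2 - 2
and trace(b^3) = trace(b)*trace(b^2) - trace(b)   [square of b] = y^3 - 3*y
trace(a b^2) = trace(b)*trace(a b) - trace(a)   [square of b] = y*z - x
trace(b^3 a) = trace(b)*trace(a b^2) - trace(a b)   [square of b] = y^2*z - x*y - z
next, trace(b^3 a^-1) = trace(b^3)*trace(a) - trace(b^3 a)   [inverse elimination on a] = x*y^3 - y^2*z - 2*x*y + z
and trace(a^-1 b^3 a^-1) = trace(b^3 a^-1)*trace(a) - trace(b^3)   [inverse elimination on a] = x^2*y^3 - x*y^2*z - 2*x^2*y - y^3 + x*z + 3*y
and trace(b^4) = trace(b)*trace(b^3) - trace(b^2)   [square of b] = y^4 - 4*y^2 + 2
trace(b^4 a) = trace(b)*trace(b a b^2) - trace(b a b)   [square of b] = y^3*z - x*y^2 - 2*y*z + x
next, trace(b^3 a^-1 b) = trace(b^4)*trace(a) - trace(b^4 a)   [inverse elimination on a] = x*y^4 - y^3*z - 3*x*y^2 + 2*y*z + x
and trace(a b a b) = trace(a b)*trace(a b) - trace(1)   [split at a repeated a] = z^2 - 2
next, trace(a b a) = trace(a)*trace(b a) - trace(b)   [square of a] = x*z - y
trace(b a b a b) = trace(b)*trace(a b a b) - trace(a b a)   [square of b] = y*z^2 - x*z - y
trace(b a b^3 a) = trace(b)*trace(b a b a b) - trace(b a b a)   [square of b] = y^2*z^2 - x*y*z - y^2 - z^2 + 2
trace(b^3 a^-1 b a) = trace(b a b^3)*trace(a) - trace(b a b^3 a)   [inverse elimination on a] = x*y^3*z - x^2*y^2 - y^2*z^2 - x*y*z + x^2 + y^2 + z^2 - 2
and trace(a^-1 b^3 a^-1 b) = trace(b^3 a^-1 b)*trace(a) - trace(b^3 a^-1 b a)   [inverse elimination on a] = x^2*y^4 - 2*x*y^3*z - 2*x^2*y^2 + y^2*z^2 + 3*x*y*z - y^2 - z^2 + 2
trace(a^-1 b^3 a^-1 b^-1) = trace(a^-1 b^3 a^-1)*trace(b) - trace(a^-1 b^3 a^-1 b)   [inverse elimination on b] = x*y^3*z - y^4 - y^2*z^2 - 2*x*y*z + 4*y^2 + z^2 - 2
next, trace(b^2 a^-1) = trace(b^2)*trace(a) - trace(b^2 a)   [inverse elimination on a] = x*y^2 - y*z - x
trace(a^-1 b^-1 a^-2 b^3) = trace(a^-1 b^3 a^-1 b^-1)*trace(a) - trace(a^-1 b^3 a^-1 b^-1 a)   [inverse elimination on a] = x^2*y^3*z - x*y^4 - x*y^2*z^2 - 2*x^2*y*z + 3*x*y^2 + x*z^2 + y*z - x
next, trace(a^-2 b^2) = trace(a^-1 b^2)*trace(a) - trace(a^-1 b^2 a)   [inverse elimination on a] = x^2*y^2 - x*y*z - x^2 - y^2 + 2
next, trace(a^-2 b^3 a^-2 b^-1) = trace(a^-1 b^-1 a^-2 b^3)*trace(a) - trace(a^-1 b^-1 a^-2 b^3 a)   [inverse elimination on a] = x^3*y^3*z - x^2*y^4 - x^2*y^2*z^2 - 2*x^3*y*z + 2*x^2*y^2 + x^2*z^2 + 2*x*y*z + y^2 - 2
next, trace(a^-1 b^3 a^-2 b^-1) = trace(b^-1 a^-1 b^3 a^-1)*trace(a) - trace(b^-1 a^-1 b^3)   [inverse elimination on a] = x^2*y^3*z - x*y^4 - x*y^2*z^2 - 2*x^2*y*z + 3*x*y^2 + x*z^2 + y*z - x
trace(a^-1 b^3 a^-2 b^-1 a^-2) = trace(a^-2 b^3 a^-2 b^-1)*trace(a) - trace(a^-2 b^3 a^-2 b^-1 a)   [inverse elimination on a] = x^4*y^3*z - x^3*y^4 - x^3*y^2*z^2 - 2*x^4*y*z - x^2*y^3*z + 2*x^3*y^2 + x^3*z^2 + x*y^4 + x*y^2*z^2 + 4*x^2*y*z - 2*x*y^2 - x*z^2 - y*z - x
trace(b^2 a^-2 b^-1 a^-4 b) = trace(a^-1 b^3 a^-2 b^-1 a^-2)*trace(a) - trace(a^-1 b^3 a^-2 b^-1 a^-1)   [inverse elimination on a] = x^5*y^3*z - x^4*y^4 - x^4*y^2*z^2 - 2*x^5*y*z - 2*x^3*y^3*z + 2*x^4*y^2 + x^4*z^2 + 2*x^2*y^4 + 2*x^2*y^2*z^2 + 6*x^3*y*z - 4*x^2*y^2 - 2*x^2*z^2 - 3*x*y*z - x^2 - y^2 + 2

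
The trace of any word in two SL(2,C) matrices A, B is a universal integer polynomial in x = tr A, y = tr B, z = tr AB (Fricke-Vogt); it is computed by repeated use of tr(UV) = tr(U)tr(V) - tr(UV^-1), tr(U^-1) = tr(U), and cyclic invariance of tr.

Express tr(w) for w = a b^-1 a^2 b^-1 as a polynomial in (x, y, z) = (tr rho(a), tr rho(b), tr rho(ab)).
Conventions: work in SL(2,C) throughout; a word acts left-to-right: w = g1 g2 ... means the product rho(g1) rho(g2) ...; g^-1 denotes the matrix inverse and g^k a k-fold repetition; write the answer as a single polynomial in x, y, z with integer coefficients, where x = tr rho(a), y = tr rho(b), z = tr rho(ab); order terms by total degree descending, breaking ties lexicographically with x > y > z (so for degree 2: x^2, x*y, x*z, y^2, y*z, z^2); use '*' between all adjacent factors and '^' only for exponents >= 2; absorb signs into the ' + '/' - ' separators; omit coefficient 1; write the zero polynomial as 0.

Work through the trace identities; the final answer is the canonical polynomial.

tr(a^2) = tr(a) * tr(a) - tr(1)  (reduce the a square) = x^2 - 2
tr(a^3) = tr(a) * tr(a^2) - tr(a)  (reduce the a square) = x^3 - 3*x
tr(b a^2) = tr(a) * tr(b a) - tr(b)  (reduce the a square) = x*z - y
tr(a^3 b) = tr(a) * tr(b a^2) - tr(b a)  (reduce the a square) = x^2*z - x*y - z
tr(a^2 b^-1 a) = tr(a^3) * tr(b) - tr(a^3 b)  (eliminate b^-1) = x^3*y - x^2*z - 2*x*y + z
tr(b a b a) = tr(b a) * tr(b a) - tr(1)  (split on b) = z^2 - 2
tr(b a b) = tr(b) * tr(a b) - tr(a)  (reduce the b square) = y*z - x
tr(a b a^2 b) = tr(a) * tr(b a b a) - tr(b a b)  (reduce the a square) = x*z^2 - y*z - x
tr(a^2 b^-1 a b) = tr(a b a^2) * tr(b) - tr(a b a^2 b)  (eliminate b^-1) = x^2*y*z - x*y^2 - x*z^2 + x
tr(a b^-1 a^2 b^-1) = tr(a^2 b^-1 a) * tr(b) - tr(a^2 b^-1 a b)  (eliminate b^-1) = x^3*y^2 - 2*x^2*y*z - x*y^2 + x*z^2 + y*z - x

x^3*y^2 - 2*x^2*y*z - x*y^2 + x*z^2 + y*z - x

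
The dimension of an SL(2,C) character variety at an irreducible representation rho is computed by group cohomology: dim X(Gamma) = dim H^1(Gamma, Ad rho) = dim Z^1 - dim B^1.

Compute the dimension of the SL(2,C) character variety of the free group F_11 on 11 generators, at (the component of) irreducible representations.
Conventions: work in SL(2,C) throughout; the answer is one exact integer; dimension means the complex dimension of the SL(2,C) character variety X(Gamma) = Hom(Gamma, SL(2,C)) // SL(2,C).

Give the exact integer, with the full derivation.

Gamma = F_11 has 11 generators and no relators.
So Z^1 = (sl_2)^11 in full: dim Z^1 = 33.
At an irreducible rho the centralizer of the image in sl_2 is 0, so the coboundary map sl_2 -> Z^1 is injective: dim B^1 = 3.
dim H^1 = 33 - 3 = 30, which is dim X.

30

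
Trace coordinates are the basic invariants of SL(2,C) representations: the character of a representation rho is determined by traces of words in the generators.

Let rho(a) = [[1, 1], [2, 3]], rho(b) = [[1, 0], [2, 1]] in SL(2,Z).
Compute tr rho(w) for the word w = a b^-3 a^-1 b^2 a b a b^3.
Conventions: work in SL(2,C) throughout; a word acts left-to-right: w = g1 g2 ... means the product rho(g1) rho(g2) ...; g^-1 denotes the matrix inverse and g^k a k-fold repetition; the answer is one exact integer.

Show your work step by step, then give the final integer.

1438

rho(a) = [[1, 1], [2, 3]]
... * rho(b^-1) = [[1, 0], [-2, 1]]  ->  [[-1, 1], [-4, 3]]
... * rho(b^-1) = [[1, 0], [-2, 1]]  ->  [[-3, 1], [-10, 3]]
... * rho(b^-1) = [[1, 0], [-2, 1]]  ->  [[-5, 1], [-16, 3]]
... * rho(a^-1) = [[3, -1], [-2, 1]]  ->  [[-17, 6], [-54, 19]]
... * rho(b) = [[1, 0], [2, 1]]  ->  [[-5, 6], [-16, 19]]
... * rho(b) = [[1, 0], [2, 1]]  ->  [[7, 6], [22, 19]]
... * rho(a) = [[1, 1], [2, 3]]  ->  [[19, 25], [60, 79]]
... * rho(b) = [[1, 0], [2, 1]]  ->  [[69, 25], [218, 79]]
... * rho(a) = [[1, 1], [2, 3]]  ->  [[119, 144], [376, 455]]
... * rho(b) = [[1, 0], [2, 1]]  ->  [[407, 144], [1286, 455]]
... * rho(b) = [[1, 0], [2, 1]]  ->  [[695, 144], [2196, 455]]
... * rho(b) = [[1, 0], [2, 1]]  ->  [[983, 144], [3106, 455]]
tr = 983 + 455 = 1438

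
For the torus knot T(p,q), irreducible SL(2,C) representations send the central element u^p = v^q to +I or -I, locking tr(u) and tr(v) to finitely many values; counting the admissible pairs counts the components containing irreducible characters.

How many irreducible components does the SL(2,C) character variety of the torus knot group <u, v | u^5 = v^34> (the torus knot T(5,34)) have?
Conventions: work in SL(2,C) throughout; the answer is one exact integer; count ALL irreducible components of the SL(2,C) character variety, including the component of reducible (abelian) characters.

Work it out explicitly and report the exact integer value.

For T(5,34): irreducibility forces the central element u^5 = v^34 to one of +I, -I.
So on each irreducible component the traces are pinned: tr(u) = 2*cos(pi*alpha/5) with 1 <= alpha <= 4, tr(v) = 2*cos(pi*beta/34) with 1 <= beta <= 33.
Consistency of u^5 = (-1)^alpha I with v^34 = (-1)^beta I forces alpha = beta (mod 2).
Enumerate parity-matched pairs: 2*17 odd-odd plus 2*16 even-even gives 66.
That is 66 components of irreducible characters, and with the reducible (abelian) component the total is 67.

67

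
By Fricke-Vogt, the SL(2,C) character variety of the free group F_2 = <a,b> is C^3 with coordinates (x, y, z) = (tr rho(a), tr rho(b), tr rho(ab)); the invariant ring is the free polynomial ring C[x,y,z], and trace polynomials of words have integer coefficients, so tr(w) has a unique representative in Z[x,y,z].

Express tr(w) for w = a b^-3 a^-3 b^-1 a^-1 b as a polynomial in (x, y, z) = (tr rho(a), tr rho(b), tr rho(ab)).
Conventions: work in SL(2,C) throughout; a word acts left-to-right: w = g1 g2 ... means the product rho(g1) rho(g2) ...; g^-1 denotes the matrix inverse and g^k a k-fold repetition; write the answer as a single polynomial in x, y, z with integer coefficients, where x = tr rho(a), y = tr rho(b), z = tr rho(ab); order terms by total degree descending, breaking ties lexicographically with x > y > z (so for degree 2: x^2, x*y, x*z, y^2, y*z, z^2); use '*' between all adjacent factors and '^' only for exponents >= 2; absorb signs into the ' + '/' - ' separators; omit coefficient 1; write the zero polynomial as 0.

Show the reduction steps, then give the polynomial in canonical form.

trace(a^-1) = trace(a) = x
apply: trace(a^-1 b) = trace(b) trace(a) - trace(b a) = x*y - z
trace(b^-1 a^-1) = trace(a^-1) trace(b) - trace(a^-1 b) = z
trace(b a b) = trace(b) trace(a b) - trace(a) = y*z - x
trace(b a b a) = trace(a b) trace(a b) - trace(1)   [split at repeated a] = z^2 - 2
use: trace(a b a^-1 b) = trace(b a b) trace(a) - trace(b a b a) = x*y*z - x^2 - z^2 + 2
use: trace(a^-1 b^-1 a b) = trace(a b a^-1) trace(b) - trace(a b a^-1 b) = -x*y*z + x^2 + y^2 + z^2 - 2
apply: trace(a b a) = trace(a) trace(b a) - trace(b) = x*z - y
trace(a b a b a) = trace(a) trace(b a b a) - trace(b a b) = x*z^2 - y*z - x
trace(a b a b a b) = trace(b a b a) trace(b a) - trace(a b)   [split at repeated b] = z^3 - 3*z
trace(b^-1 a b a b a) = trace(a b a b a) trace(b) - trace(a b a b a b) = x*y*z^2 - y^2*z - z^3 - x*y + 3*z
trace(b^-1 a b a b a^-1) = trace(b^-1 a b a b) trace(a) - trace(b^-1 a b a b a) = -x*y*z^2 + x^2*z + y^2*z + z^3 - 3*z
apply: trace(a^-2 b^-1 a b a b) = trace(b^-1 a b a b a^-1) trace(a) - trace(b^-1 a b a b) = -x^2*y*z^2 + x^3*z + x*y^2*z + x*z^3 - 4*x*z + y
trace(b a b^-1 a^-2 b^-1 a) = trace(a^-2 b^-1 a b a) trace(b) - trace(a^-2 b^-1 a b a b) = x^2*y*z^2 - x^3*z - 2*x*y^2*z - x*z^3 + x^2*y + y^3 + y*z^2 + 4*x*z - 3*y
trace(a^-2 b^-1 a^-1 b a b^-1) = trace(b a b^-1 a^-2 b^-1) trace(a) - trace(b a b^-1 a^-2 b^-1 a) = -x^2*y*z^2 + x^3*z + 2*x*y^2*z + x*z^3 - x^2*y - y^3 - y*z^2 - 3*x*z + 3*y
apply: trace(a^-1 b^-1 a^-1 b) = trace(b a^-1 b^-1) trace(a) - trace(b a^-1 b^-1 a) = x*y*z - y^2 - z^2 + 2
apply: trace(b^-1 a^-2 b^-1 a^-1 b a b^-1) = trace(a^-2 b^-1 a^-1 b a b^-1) trace(b) - trace(a^-2 b^-1 a^-1 b a) = -x^2*y^2*z^2 + x^3*y*z + 2*x*y^3*z + x*y*z^3 - x^2*y^2 - y^4 - y^2*z^2 - 4*x*y*z + 4*y^2 + z^2 - 2
use: trace(a^-1 b^-1 a^-1 b a b^-3 a^-1) = trace(b^-1 a^-2 b^-1 a^-1 b a b^-1) trace(b) - trace(b^-1 a^-2 b^-1 a^-1 b a) = -x^2*y^3*z^2 + x^3*y^2*z + 2*x*y^4*z + x*y^2*z^3 - x^2*y^3 + x^2*y*z^2 - y^5 - y^3*z^2 - x^3*z - 6*x*y^2*z - x*z^3 + x^2*y + 5*y^3 + 2*y*z^2 + 3*x*z - 5*y
trace(b^-2 a^-1 b^-1 a^-1 b a) = trace(a^-1 b^-1 a^-1 b a b^-1) trace(b) - trace(a^-1 b^-1 a^-1 b a) = -x*y^2*z^2 + x^2*y*z + y^3*z + y*z^3 - 3*y*z - x
use: trace(a^-1 b^-1 a^-1 b a b^-3) = trace(b^-2 a^-1 b^-1 a^-1 b a) trace(b) - trace(b^-2 a^-1 b^-1 a^-1 b a b) = -x*y^3*z^2 + x^2*y^2*z + y^4*z + y^2*z^3 + x*y*z^2 - x^2*z - 4*y^2*z - z^3 - x*y + 3*z
apply: trace(a b^-3 a^-3 b^-1 a^-1 b) = trace(a^-1 b^-1 a^-1 b a b^-3 a^-1) trace(a) - trace(a^-1 b^-1 a^-1 b a b^-3) = -x^3*y^3*z^2 + x^4*y^2*z + 2*x^2*y^4*z + x^2*y^2*z^3 - x^3*y^3 + x^3*y*z^2 - x*y^5 - x^4*z - 7*x^2*y^2*z - x^2*z^3 - y^4*z - y^2*z^3 + x^3*y + 5*x*y^3 + x*y*z^2 + 4*x^2*z + 4*y^2*z + z^3 - 4*x*y - 3*z

-x^3*y^3*z^2 + x^4*y^2*z + 2*x^2*y^4*z + x^2*y^2*z^3 - x^3*y^3 + x^3*y*z^2 - x*y^5 - x^4*z - 7*x^2*y^2*z - x^2*z^3 - y^4*z - y^2*z^3 + x^3*y + 5*x*y^3 + x*y*z^2 + 4*x^2*z + 4*y^2*z + z^3 - 4*x*y - 3*z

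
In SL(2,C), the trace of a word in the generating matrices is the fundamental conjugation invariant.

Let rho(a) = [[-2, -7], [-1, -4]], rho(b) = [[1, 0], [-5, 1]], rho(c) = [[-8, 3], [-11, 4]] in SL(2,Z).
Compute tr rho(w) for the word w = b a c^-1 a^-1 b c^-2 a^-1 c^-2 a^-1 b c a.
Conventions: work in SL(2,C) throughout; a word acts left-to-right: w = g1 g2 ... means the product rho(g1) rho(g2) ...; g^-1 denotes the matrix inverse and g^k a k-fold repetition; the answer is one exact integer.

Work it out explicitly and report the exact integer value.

rho(b) = [[1, 0], [-5, 1]]
... * rho(a) = [[-2, -7], [-1, -4]]  ->  [[-2, -7], [9, 31]]
... * rho(c^-1) = [[4, -3], [11, -8]]  ->  [[-85, 62], [377, -275]]
... * rho(a^-1) = [[-4, 7], [1, -2]]  ->  [[402, -719], [-1783, 3189]]
... * rho(b) = [[1, 0], [-5, 1]]  ->  [[3997, -719], [-17728, 3189]]
... * rho(c^-1) = [[4, -3], [11, -8]]  ->  [[8079, -6239], [-35833, 27672]]
... * rho(c^-1) = [[4, -3], [11, -8]]  ->  [[-36313, 25675], [161060, -113877]]
... * rho(a^-1) = [[-4, 7], [1, -2]]  ->  [[170927, -305541], [-758117, 1355174]]
... * rho(c^-1) = [[4, -3], [11, -8]]  ->  [[-2677243, 1931547], [11874446, -8567041]]
... * rho(c^-1) = [[4, -3], [11, -8]]  ->  [[10538045, -7420647], [-46739667, 32912990]]
... * rho(a^-1) = [[-4, 7], [1, -2]]  ->  [[-49572827, 88607609], [219871658, -393003649]]
... * rho(b) = [[1, 0], [-5, 1]]  ->  [[-492610872, 88607609], [2184889903, -393003649]]
... * rho(c) = [[-8, 3], [-11, 4]]  ->  [[2966203277, -1123402180], [-13156079085, 4982655113]]
... * rho(a) = [[-2, -7], [-1, -4]]  ->  [[-4809004374, -16269814219], [21329503057, 72161933143]]
tr = -4809004374 + 72161933143 = 67352928769

67352928769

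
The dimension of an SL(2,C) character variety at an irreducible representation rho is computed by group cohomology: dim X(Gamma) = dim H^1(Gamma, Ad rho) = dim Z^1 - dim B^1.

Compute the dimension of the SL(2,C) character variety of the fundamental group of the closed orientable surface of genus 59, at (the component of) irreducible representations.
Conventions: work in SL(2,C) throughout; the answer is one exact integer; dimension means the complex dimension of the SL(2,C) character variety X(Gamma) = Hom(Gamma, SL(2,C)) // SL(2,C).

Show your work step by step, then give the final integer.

The genus-59 surface group: 2g = 118 generators, one relator prod [a_i, b_i].
Unconstrained cocycle data is one sl_2 vector per generator (354 dimensions), cut by the relator condition d_2(z) = 0.
H^2 = coker(d_2) is dual to H^0 = 0 at irreducible rho (Poincare duality), so d_2 is onto: dim Z^1 = 351.
dim B^1 = 3 (coboundaries, injective at irreducible rho).
Hence dim X = 351 - 3 = 348.

348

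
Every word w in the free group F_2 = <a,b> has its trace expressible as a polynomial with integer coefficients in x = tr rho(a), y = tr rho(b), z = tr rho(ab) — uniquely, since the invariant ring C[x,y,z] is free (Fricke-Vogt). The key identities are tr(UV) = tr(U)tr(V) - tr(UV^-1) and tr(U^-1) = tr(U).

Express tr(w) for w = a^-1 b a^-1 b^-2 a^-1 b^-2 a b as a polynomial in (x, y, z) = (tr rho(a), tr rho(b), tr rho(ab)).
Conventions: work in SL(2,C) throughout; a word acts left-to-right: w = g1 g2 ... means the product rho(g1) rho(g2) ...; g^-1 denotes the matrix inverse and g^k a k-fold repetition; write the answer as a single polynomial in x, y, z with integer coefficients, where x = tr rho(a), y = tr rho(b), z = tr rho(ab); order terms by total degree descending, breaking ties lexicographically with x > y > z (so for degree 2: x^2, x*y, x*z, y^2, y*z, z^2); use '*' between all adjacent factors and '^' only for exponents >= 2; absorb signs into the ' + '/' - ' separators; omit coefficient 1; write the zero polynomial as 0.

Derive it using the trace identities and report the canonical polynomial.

-x^2*y^4*z^2 + 2*x^3*y^3*z + x*y^5*z + 2*x*y^3*z^3 - x^4*y^2 - x^2*y^4 - 3*x^2*y^2*z^2 - y^4*z^2 - y^2*z^4 + x^3*y*z - 3*x*y^3*z + x*y*z^3 + 4*x^2*y^2 + 4*y^2*z^2 - 4*x*y*z + z^2 - 2

trace(b^2) = trace(b) * trace(b) - trace(1)  (reduce the b square) = y^2 - 2
trace(b a b) = trace(b) * trace(a b) - trace(a)  (reduce the b square) = y*z - x
trace(b a b^2) = trace(b) * trace(b a b) - trace(b a)  (reduce the b square) = y^2*z - x*y - z
trace(a b a b) = trace(b a) * trace(b a) - trace(1)  (split on b) = z^2 - 2
trace(a b a) = trace(a) * trace(b a) - trace(b)  (reduce the a square) = x*z - y
trace(b a b^2 a) = trace(b) * trace(a b a b) - trace(a b a)  (reduce the b square) = y*z^2 - x*z - y
trace(a b^2 a^-1 b) = trace(b a b^2) * trace(a) - trace(b a b^2 a)  (eliminate a^-1) = x*y^2*z - x^2*y - y*z^2 + y
trace(a^-1 b^-1 a b^2) = trace(a b^2 a^-1) * trace(b) - trace(a b^2 a^-1 b)  (eliminate b^-1) = -x*y^2*z + x^2*y + y^3 + y*z^2 - 3*y
trace(b a^-2 b^-1 a b) = trace(a^-1 b^-1 a b^2) * trace(a) - trace(a^-1 b^-1 a b^2 a)  (eliminate a^-1) = -x^2*y^2*z + x^3*y + x*y^3 + x*y*z^2 - 3*x*y - z
trace(b a b a^-1) = trace(b a b) * trace(a) - trace(b a b a)  (eliminate a^-1) = x*y*z - x^2 - z^2 + 2
trace(b a b a b a) = trace(a b a b) * trace(a b) - trace(b a)  (split on a) = z^3 - 3*z
trace(b a b a b a^-1) = trace(b a b a b) * trace(a) - trace(b a b a b a)  (eliminate a^-1) = x*y*z^2 - x^2*z - z^3 - x*y + 3*z
trace(a b a b a^-2 b) = trace(b a b a b a^-1) * trace(a) - trace(b a b a b)  (eliminate a^-1) = x^2*y*z^2 - x^3*z - x*z^3 - x^2*y - y*z^2 + 4*x*z + y
trace(b a^-2 b^-1 a b a) = trace(a b a b a^-2) * trace(b) - trace(a b a b a^-2 b)  (eliminate b^-1) = -x^2*y*z^2 + x^3*z + x*y^2*z + x*z^3 - 4*x*z + y
trace(a b a^-1 b a^-2 b^-1) = trace(b a^-2 b^-1 a b) * trace(a) - trace(b a^-2 b^-1 a b a)  (eliminate a^-1) = -x^3*y^2*z + x^4*y + x^2*y^3 + 2*x^2*y*z^2 - x^3*z - x*y^2*z - x*z^3 - 3*x^2*y + 3*x*z - y
trace(b a^-1 b) = trace(b^2) * trace(a) - trace(b^2 a)  (eliminate a^-1) = x*y^2 - y*z - x
trace(b a^-1 b a^-1) = trace(b a^-1 b) * trace(a) - trace(b a^-1 b a)  (eliminate a^-1) = x^2*y^2 - 2*x*y*z + z^2 - 2
trace(a^-1 b^-2 a b a^-1 b a^-1) = trace(a b a^-1 b a^-2 b^-1) * trace(b) - trace(a b a^-1 b a^-2)  (eliminate b^-1) = -x^3*y^3*z + x^4*y^2 + x^2*y^4 + 2*x^2*y^2*z^2 - x^3*y*z - x*y^3*z - x*y*z^3 - 4*x^2*y^2 + 5*x*y*z - y^2 - z^2 + 2
trace(a^2 b^2) = trace(a) * trace(b^2 a) - trace(b^2)  (reduce the a square) = x*y*z - x^2 - y^2 + 2
trace(a b^3 a) = trace(b) * trace(a^2 b^2) - trace(a^2 b)  (reduce the b square) = x*y^2*z - x^2*y - y^3 - x*z + 3*y
trace(a b^3 a b) = trace(b) * trace(b a b a b) - trace(b a b a)  (reduce the b square) = y^2*z^2 - x*y*z - y^2 - z^2 + 2
trace(b^-1 a b^3 a) = trace(a b^3 a) * trace(b) - trace(a b^3 a b)  (eliminate b^-1) = x*y^3*z - x^2*y^2 - y^4 - y^2*z^2 + 4*y^2 + z^2 - 2
trace(b^2 a^-1 b^-1 a b) = trace(b^-1 a b^3) * trace(a) - trace(b^-1 a b^3 a)  (eliminate a^-1) = -x*y^3*z + x^2*y^2 + y^4 + y^2*z^2 + x*y*z - x^2 - 4*y^2 - z^2 + 2
trace(a b a b a) = trace(a) * trace(b a b a) - trace(b a b)  (reduce the a square) = x*z^2 - y*z - x
trace(b a b a b^2 a) = trace(b) * trace(a b a b a b) - trace(a b a b a)  (reduce the b square) = y*z^3 - x*z^2 - 2*y*z + x
trace(a b a b^2 a^-1 b) = trace(b a b a b^2) * trace(a) - trace(b a b a b^2 a)  (eliminate a^-1) = x*y^2*z^2 - x^2*y*z - y*z^3 - x*y^2 + 2*y*z + x
trace(b^2 a^-1 b^-1 a b a) = trace(a b a b^2 a^-1) * trace(b) - trace(a b a b^2 a^-1 b)  (eliminate b^-1) = -x*y^2*z^2 + x^2*y*z + y^3*z + y*z^3 - 3*y*z - x
trace(b a^-1 b^-1 a b a^-1 b) = trace(b^2 a^-1 b^-1 a b) * trace(a) - trace(b^2 a^-1 b^-1 a b a)  (eliminate a^-1) = -x^2*y^3*z + x^3*y^2 + x*y^4 + 2*x*y^2*z^2 - y^3*z - y*z^3 - x^3 - 4*x*y^2 - x*z^2 + 3*y*z + 3*x
trace(b a b^2 a b) = trace(b) * trace(a b^2 a b) - trace(a b^2 a)  (reduce the b square) = y^2*z^2 - 2*x*y*z + x^2 - 2
trace(b a b a^-1 b a b) = trace(b a b^2 a b) * trace(a) - trace(b a b^2 a b a)  (eliminate a^-1) = x*y^2*z^2 - 2*x^2*y*z - y*z^3 + x^3 + x*z^2 + 2*y*z - 3*x
trace(b a b a b a b a) = trace(b a b a b a) * trace(b a) - trace(a b a b)  (split on b) = z^4 - 4*z^2 + 2
trace(b a b a^-1 b a b a) = trace(b a b a b a b) * trace(a) - trace(b a b a b a b a)  (eliminate a^-1) = x*y*z^3 - x^2*z^2 - z^4 - 2*x*y*z + x^2 + 4*z^2 - 2
trace(a b a^-1 b a b a^-1 b) = trace(b a b a^-1 b a b) * trace(a) - trace(b a b a^-1 b a b a)  (eliminate a^-1) = x^2*y^2*z^2 - 2*x^3*y*z - 2*x*y*z^3 + x^4 + 2*x^2*z^2 + z^4 + 4*x*y*z - 4*x^2 - 4*z^2 + 2
trace(b a^-1 b^-1 a b a^-1 b a) = trace(a b a^-1 b a b a^-1) * trace(b) - trace(a b a^-1 b a b a^-1 b)  (eliminate b^-1) = -x^2*y^2*z^2 + 2*x^3*y*z + x*y^3*z + 2*x*y*z^3 - x^4 - x^2*y^2 - 2*x^2*z^2 - y^2*z^2 - z^4 - 4*x*y*z + 4*x^2 + y^2 + 4*z^2 - 2
trace(a b a^-1 b a^-1 b a^-1 b^-1) = trace(b a^-1 b^-1 a b a^-1 b) * trace(a) - trace(b a^-1 b^-1 a b a^-1 b a)  (eliminate a^-1) = -x^3*y^3*z + x^4*y^2 + x^2*y^4 + 3*x^2*y^2*z^2 - 2*x^3*y*z - 2*x*y^3*z - 3*x*y*z^3 - 3*x^2*y^2 + x^2*z^2 + y^2*z^2 + z^4 + 7*x*y*z - x^2 - y^2 - 4*z^2 + 2
trace(b^3) = trace(b) * trace(b^2) - trace(b)  (reduce the b square) = y^3 - 3*y
trace(b a^-1 b^2) = trace(b^3) * trace(a) - trace(b^3 a)  (eliminate a^-1) = x*y^3 - y^2*z - 2*x*y + z
trace(b a^-1 b^2 a) = trace(b^2 a b) * trace(a) - trace(b^2 a b a)  (eliminate a^-1) = x*y^2*z - x^2*y - y*z^2 + y
trace(b a^-1 b a^-1 b) = trace(b a^-1 b^2) * trace(a) - trace(b a^-1 b^2 a)  (eliminate a^-1) = x^2*y^3 - 2*x*y^2*z - x^2*y + y*z^2 + x*z - y
trace(a^-1 b^-2 a b a^-1 b a^-1 b) = trace(a b a^-1 b a^-1 b a^-1 b^-1) * trace(b) - trace(a b a^-1 b a^-1 b a^-1)  (eliminate b^-1) = -x^3*y^4*z + x^4*y^3 + x^2*y^5 + 3*x^2*y^3*z^2 - 2*x^3*y^2*z - 2*x*y^4*z - 3*x*y^2*z^3 - 4*x^2*y^3 + x^2*y*z^2 + y^3*z^2 + y*z^4 + 9*x*y^2*z - y^3 - 5*y*z^2 - x*z + 3*y
trace(a^-1 b^-2 a b a^-1 b a^-1 b^-1) = trace(a^-1 b^-2 a b a^-1 b a^-1) * trace(b) - trace(a^-1 b^-2 a b a^-1 b a^-1 b)  (eliminate b^-1) = -x^2*y^3*z^2 + x^3*y^2*z + x*y^4*z + 2*x*y^2*z^3 - x^2*y*z^2 - y^3*z^2 - y*z^4 - 4*x*y^2*z + 4*y*z^2 + x*z - y
trace(a^-1 b a^-1 b^-2 a^-1 b^-2 a b) = trace(a^-1 b^-2 a b a^-1 b a^-1 b^-1) * trace(b) - trace(a^-1 b^-2 a b a^-1 b a^-1)  (eliminate b^-1) = -x^2*y^4*z^2 + 2*x^3*y^3*z + x*y^5*z + 2*x*y^3*z^3 - x^4*y^2 - x^2*y^4 - 3*x^2*y^2*z^2 - y^4*z^2 - y^2*z^4 + x^3*y*z - 3*x*y^3*z + x*y*z^3 + 4*x^2*y^2 + 4*y^2*z^2 - 4*x*y*z + z^2 - 2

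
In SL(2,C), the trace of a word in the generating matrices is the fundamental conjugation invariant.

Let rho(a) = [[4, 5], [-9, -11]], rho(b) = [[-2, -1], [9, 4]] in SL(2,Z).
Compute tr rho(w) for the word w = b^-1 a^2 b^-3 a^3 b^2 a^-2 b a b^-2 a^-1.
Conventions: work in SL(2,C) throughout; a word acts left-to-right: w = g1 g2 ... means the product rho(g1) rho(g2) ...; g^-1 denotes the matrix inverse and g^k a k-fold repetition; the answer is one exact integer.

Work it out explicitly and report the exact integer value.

-2015265418

rho(b^-1) = [[4, 1], [-9, -2]]
... * rho(a) = [[4, 5], [-9, -11]]  ->  [[7, 9], [-18, -23]]
... * rho(a) = [[4, 5], [-9, -11]]  ->  [[-53, -64], [135, 163]]
... * rho(b^-1) = [[4, 1], [-9, -2]]  ->  [[364, 75], [-927, -191]]
... * rho(b^-1) = [[4, 1], [-9, -2]]  ->  [[781, 214], [-1989, -545]]
... * rho(b^-1) = [[4, 1], [-9, -2]]  ->  [[1198, 353], [-3051, -899]]
... * rho(a) = [[4, 5], [-9, -11]]  ->  [[1615, 2107], [-4113, -5366]]
... * rho(a) = [[4, 5], [-9, -11]]  ->  [[-12503, -15102], [31842, 38461]]
... * rho(a) = [[4, 5], [-9, -11]]  ->  [[85906, 103607], [-218781, -263861]]
... * rho(b) = [[-2, -1], [9, 4]]  ->  [[760651, 328522], [-1937187, -836663]]
... * rho(b) = [[-2, -1], [9, 4]]  ->  [[1435396, 553437], [-3655593, -1409465]]
... * rho(a^-1) = [[-11, -5], [9, 4]]  ->  [[-10808423, -4963232], [27526338, 12640105]]
... * rho(a^-1) = [[-11, -5], [9, 4]]  ->  [[74223565, 34189187], [-189028773, -87071270]]
... * rho(b) = [[-2, -1], [9, 4]]  ->  [[159255553, 62533183], [-405583884, -159256307]]
... * rho(a) = [[4, 5], [-9, -11]]  ->  [[74223565, 108412752], [-189028773, -276100043]]
... * rho(b^-1) = [[4, 1], [-9, -2]]  ->  [[-678820508, -142601939], [1728785295, 363171313]]
... * rho(b^-1) = [[4, 1], [-9, -2]]  ->  [[-1431864581, -393616630], [3646599363, 1002442669]]
... * rho(a^-1) = [[-11, -5], [9, 4]]  ->  [[12207960721, 5584856385], [-31090608972, -14223226139]]
tr = 12207960721 + -14223226139 = -2015265418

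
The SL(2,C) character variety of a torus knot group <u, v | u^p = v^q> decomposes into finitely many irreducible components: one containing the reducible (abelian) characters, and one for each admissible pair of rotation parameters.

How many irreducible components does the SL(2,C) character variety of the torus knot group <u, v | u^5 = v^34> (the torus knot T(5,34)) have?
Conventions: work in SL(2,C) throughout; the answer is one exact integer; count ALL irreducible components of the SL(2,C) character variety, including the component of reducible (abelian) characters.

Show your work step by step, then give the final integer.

67

In the torus knot group T(5,34), u^5 = v^34 is central, so an irreducible representation sends it to +I or -I (Schur).
On an irreducible component, tr(u) is locked at 2*cos(pi*alpha/5) for some alpha in 1..4, and tr(v) at 2*cos(pi*beta/34) for some beta in 1..33.
Consistency of u^5 = (-1)^alpha I with v^34 = (-1)^beta I forces alpha = beta (mod 2).
count pairs: odd alpha (2 choices) x odd beta (17), plus even alpha (2) x even beta (16): 2*17 + 2*16 = 66.
Total: 66 irreducible-character components + 1 reducible (abelian) component = 67.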